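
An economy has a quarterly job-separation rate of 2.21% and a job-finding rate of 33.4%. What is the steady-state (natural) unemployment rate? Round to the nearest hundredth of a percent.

Steady-state unemployment rate ≈ 6.21%.

At steady state the flows balance: s·E = f·U, so U/(E+U) = s/(s+f).
u* = 2.21 / (2.21 + 33.4) = 2.21 / 35.61 = 6.21%.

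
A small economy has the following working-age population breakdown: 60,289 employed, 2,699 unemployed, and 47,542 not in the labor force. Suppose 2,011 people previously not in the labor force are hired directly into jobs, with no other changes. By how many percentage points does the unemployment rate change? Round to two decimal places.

Initially, labor force = 60,289 + 2,699 = 62,988, so u = 2,699/62,988 = 4.28%.
After the change, employed and labor force both rise by 2,011; unemployed unchanged → E = 62,300, U = 2,699, labor force = 64,999.
New unemployment rate = 2,699 / 64,999 = 4.15%.
Change = 4.15% − 4.28% = −0.13 percentage points.

The unemployment rate changes by −0.13 percentage points.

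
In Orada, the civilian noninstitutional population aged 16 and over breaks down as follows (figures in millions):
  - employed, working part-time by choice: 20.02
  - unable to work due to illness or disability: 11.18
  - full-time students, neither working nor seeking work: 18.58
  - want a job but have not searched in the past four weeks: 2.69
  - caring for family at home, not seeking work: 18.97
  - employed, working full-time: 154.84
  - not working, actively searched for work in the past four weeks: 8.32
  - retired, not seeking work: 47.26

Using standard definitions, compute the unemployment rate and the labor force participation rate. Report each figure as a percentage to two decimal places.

Unemployment rate ≈ 4.54%; labor force participation rate ≈ 64.99%.

Employed = 20.02 + 154.84 = 174.86 million.
Unemployed = 8.32 million.
Labor force = 174.86 + 8.32 = 183.18 million.
Not in labor force = 11.18 + 18.58 + 2.69 + 18.97 + 47.26 = 98.68 million (those not working and not actively searching are outside the labor force — including those who want a job but have given up searching).
Civilian working-age population = 183.18 + 98.68 = 281.86 million.
Unemployment rate = 8.32 / 183.18 = 4.54%.
Labor force participation rate = 183.18 / 281.86 = 64.99%.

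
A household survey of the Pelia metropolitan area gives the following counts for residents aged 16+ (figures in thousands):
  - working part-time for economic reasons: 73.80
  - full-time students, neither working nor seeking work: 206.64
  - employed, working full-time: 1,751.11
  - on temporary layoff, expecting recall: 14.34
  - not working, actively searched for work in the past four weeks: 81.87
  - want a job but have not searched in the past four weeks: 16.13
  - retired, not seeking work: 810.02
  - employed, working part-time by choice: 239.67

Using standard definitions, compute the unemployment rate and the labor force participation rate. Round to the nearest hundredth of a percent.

Employed = 73.80 + 1,751.11 + 239.67 = 2,064.58 thousand (anyone who worked, including part-time for economic reasons, counts as employed).
Unemployed = 14.34 + 81.87 = 96.21 thousand (jobless and actively searching, or on temporary layoff).
Labor force = 2,064.58 + 96.21 = 2,160.79 thousand.
Not in labor force = 206.64 + 16.13 + 810.02 = 1,032.79 thousand (those not working and not actively searching are outside the labor force — including those who want a job but have given up searching).
Civilian working-age population = 2,160.79 + 1,032.79 = 3,193.58 thousand.
Unemployment rate = 96.21 / 2,160.79 = 4.45%.
Labor force participation rate = 2,160.79 / 3,193.58 = 67.66%.

Unemployment rate ≈ 4.45%; labor force participation rate ≈ 67.66%.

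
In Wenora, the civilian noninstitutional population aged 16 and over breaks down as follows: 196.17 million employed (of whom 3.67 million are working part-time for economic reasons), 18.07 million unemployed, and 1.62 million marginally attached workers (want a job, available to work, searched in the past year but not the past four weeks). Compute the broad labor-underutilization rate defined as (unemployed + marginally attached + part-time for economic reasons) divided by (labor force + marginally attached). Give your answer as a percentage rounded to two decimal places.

Labor force = 196.17 + 18.07 = 214.24 million.
Numerator = 18.07 + 1.62 + 3.67 = 23.36 million.
Denominator = 214.24 + 1.62 = 215.86 million.
Broad rate = 23.36 / 215.86 = 10.82%.

Broad underutilization rate ≈ 10.82%.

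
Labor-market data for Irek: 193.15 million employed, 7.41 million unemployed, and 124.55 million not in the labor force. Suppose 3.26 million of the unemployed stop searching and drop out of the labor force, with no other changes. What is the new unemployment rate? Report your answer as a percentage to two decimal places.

Initially, labor force = 193.15 + 7.41 = 200.56 million, so u = 7.41/200.56 = 3.69%.
After the change, unemployed and labor force both fall by 3.26 → E = 193.15, U = 4.15, labor force = 197.30 million.
New unemployment rate = 4.15 / 197.30 = 2.10%.

New unemployment rate ≈ 2.10%.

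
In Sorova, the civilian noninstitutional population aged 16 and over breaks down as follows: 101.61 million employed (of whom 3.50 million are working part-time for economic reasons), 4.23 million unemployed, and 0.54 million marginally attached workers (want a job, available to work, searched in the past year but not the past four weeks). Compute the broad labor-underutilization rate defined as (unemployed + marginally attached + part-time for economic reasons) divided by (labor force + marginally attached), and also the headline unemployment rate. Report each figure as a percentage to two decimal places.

Broad underutilization rate ≈ 7.77%; headline unemployment rate ≈ 4.00%.

Labor force = 101.61 + 4.23 = 105.84 million.
Numerator = 4.23 + 0.54 + 3.50 = 8.27 million.
Denominator = 105.84 + 0.54 = 106.38 million.
Broad rate = 8.27 / 106.38 = 7.77%.
Headline unemployment rate = 4.23 / 105.84 = 4.00%.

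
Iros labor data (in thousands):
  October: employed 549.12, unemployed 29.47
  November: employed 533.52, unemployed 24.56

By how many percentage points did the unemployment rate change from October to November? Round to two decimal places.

The unemployment rate changed by −0.69 percentage points.

October: labor force = 549.12 + 29.47 = 578.59; u = 29.47/578.59 = 5.09%.
November: labor force = 533.52 + 24.56 = 558.08; u = 24.56/558.08 = 4.40%.
Change = 4.40% − 5.09% = −0.69 pp.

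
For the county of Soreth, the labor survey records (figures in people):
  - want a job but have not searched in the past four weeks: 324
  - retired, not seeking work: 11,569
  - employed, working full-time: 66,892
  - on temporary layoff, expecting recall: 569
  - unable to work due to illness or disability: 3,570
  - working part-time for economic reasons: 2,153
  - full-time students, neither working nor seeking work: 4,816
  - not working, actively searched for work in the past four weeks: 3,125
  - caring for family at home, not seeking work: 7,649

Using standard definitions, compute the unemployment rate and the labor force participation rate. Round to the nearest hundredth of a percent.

Unemployment rate ≈ 5.08%; labor force participation rate ≈ 72.26%.

Employed = 66,892 + 2,153 = 69,045 (anyone who worked, including part-time for economic reasons, counts as employed).
Unemployed = 569 + 3,125 = 3,694 (jobless and actively searching, or on temporary layoff).
Labor force = 69,045 + 3,694 = 72,739.
Not in labor force = 324 + 11,569 + 3,570 + 4,816 + 7,649 = 27,928 (those not working and not actively searching are outside the labor force — including those who want a job but have given up searching).
Civilian working-age population = 72,739 + 27,928 = 100,667.
Unemployment rate = 3,694 / 72,739 = 5.08%.
Labor force participation rate = 72,739 / 100,667 = 72.26%.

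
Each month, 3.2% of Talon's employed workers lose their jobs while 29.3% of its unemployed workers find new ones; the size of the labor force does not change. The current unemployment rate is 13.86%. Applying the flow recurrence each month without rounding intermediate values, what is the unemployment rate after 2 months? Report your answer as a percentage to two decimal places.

With a fixed labor force, u_{t+1} = u_t + s·(1−u_t) − f·u_t = u_t·(1−s−f) + s.
Here 1−s−f = 0.675 and s = 0.032.
u_1 = 0.138600 × 0.675 + 0.032 = 0.125555.
u_2 = 0.125555 × 0.675 + 0.032 = 0.116750.

Unemployment rate after two months ≈ 11.67%.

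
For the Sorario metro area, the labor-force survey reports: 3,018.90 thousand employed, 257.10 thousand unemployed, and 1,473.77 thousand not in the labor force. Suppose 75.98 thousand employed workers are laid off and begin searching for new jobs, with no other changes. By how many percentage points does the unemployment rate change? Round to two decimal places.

Initially, labor force = 3,018.90 + 257.10 = 3,276.00 thousand, so u = 257.10/3,276.00 = 7.85%.
After the change, employed falls and unemployed rises by 75.98; labor force unchanged → E = 2,942.92, U = 333.08, labor force = 3,276.00 thousand.
New unemployment rate = 333.08 / 3,276.00 = 10.17%.
Change = 10.17% − 7.85% = +2.32 percentage points.

The unemployment rate changes by +2.32 percentage points.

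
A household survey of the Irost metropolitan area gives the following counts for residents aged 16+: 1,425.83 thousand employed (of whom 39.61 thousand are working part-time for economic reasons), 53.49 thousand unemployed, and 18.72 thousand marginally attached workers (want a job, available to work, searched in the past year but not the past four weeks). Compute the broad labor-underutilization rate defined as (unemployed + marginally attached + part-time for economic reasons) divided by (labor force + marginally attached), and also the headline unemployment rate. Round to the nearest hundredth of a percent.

Broad underutilization rate ≈ 7.46%; headline unemployment rate ≈ 3.62%.

Labor force = 1,425.83 + 53.49 = 1,479.32 thousand.
Numerator = 53.49 + 18.72 + 39.61 = 111.82 thousand.
Denominator = 1,479.32 + 18.72 = 1,498.04 thousand.
Broad rate = 111.82 / 1,498.04 = 7.46%.
Headline unemployment rate = 53.49 / 1,479.32 = 3.62%.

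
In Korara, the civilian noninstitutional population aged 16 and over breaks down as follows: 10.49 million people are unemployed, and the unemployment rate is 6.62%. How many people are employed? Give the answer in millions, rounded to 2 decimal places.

Labor force = U / u = 10.49 / 0.0662 ≈ 158.46 million.
Employed = labor force − unemployed = 158.46 − 10.49 = 147.97 million.

About 147.97 million are employed.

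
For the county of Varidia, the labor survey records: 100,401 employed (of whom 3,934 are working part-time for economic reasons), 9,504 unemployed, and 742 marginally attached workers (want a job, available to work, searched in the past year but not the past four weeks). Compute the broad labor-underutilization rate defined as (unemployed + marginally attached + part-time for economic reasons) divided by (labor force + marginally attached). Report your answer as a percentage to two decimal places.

Broad underutilization rate ≈ 12.82%.

Labor force = 100,401 + 9,504 = 109,905.
Numerator = 9,504 + 742 + 3,934 = 14,180.
Denominator = 109,905 + 742 = 110,647.
Broad rate = 14,180 / 110,647 = 12.82%.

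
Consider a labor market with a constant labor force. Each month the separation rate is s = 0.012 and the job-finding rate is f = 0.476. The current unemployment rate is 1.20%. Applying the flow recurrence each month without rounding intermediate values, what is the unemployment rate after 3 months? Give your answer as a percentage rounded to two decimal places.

Unemployment rate after three months ≈ 2.29%.

With a fixed labor force, u_{t+1} = u_t + s·(1−u_t) − f·u_t = u_t·(1−s−f) + s.
Here 1−s−f = 0.512 and s = 0.012.
u_1 = 0.012000 × 0.512 + 0.012 = 0.018144.
u_2 = 0.018144 × 0.512 + 0.012 = 0.021290.
u_3 = 0.021290 × 0.512 + 0.012 = 0.022900.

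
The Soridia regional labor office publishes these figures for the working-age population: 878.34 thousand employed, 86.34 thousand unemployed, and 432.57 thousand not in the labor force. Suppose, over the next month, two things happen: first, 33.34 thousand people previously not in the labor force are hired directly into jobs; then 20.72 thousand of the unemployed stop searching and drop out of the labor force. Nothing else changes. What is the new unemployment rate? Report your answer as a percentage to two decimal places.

Initially, labor force = 878.34 + 86.34 = 964.68 thousand, so u = 86.34/964.68 = 8.95%.
After the first change, employed and labor force both rise by 33.34; unemployed unchanged → E = 911.68, U = 86.34, labor force = 998.02 thousand.
After the second change, unemployed and labor force both fall by 20.72 → E = 911.68, U = 65.62, labor force = 977.30 thousand.
New unemployment rate = 65.62 / 977.30 = 6.71%.

New unemployment rate ≈ 6.71%.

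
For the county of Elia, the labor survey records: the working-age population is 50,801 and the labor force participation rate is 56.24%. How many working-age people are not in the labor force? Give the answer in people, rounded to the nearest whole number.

Share not in the labor force = 1 − 0.5624 = 0.4376.
Not in labor force = 0.4376 × 50,801 ≈ 22,231.

About 22,231 are not in the labor force.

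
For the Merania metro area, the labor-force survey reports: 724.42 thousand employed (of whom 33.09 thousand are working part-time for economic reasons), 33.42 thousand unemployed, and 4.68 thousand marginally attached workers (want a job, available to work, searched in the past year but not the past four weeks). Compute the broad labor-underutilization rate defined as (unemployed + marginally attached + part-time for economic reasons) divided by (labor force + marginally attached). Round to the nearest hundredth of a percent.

Labor force = 724.42 + 33.42 = 757.84 thousand.
Numerator = 33.42 + 4.68 + 33.09 = 71.19 thousand.
Denominator = 757.84 + 4.68 = 762.52 thousand.
Broad rate = 71.19 / 762.52 = 9.34%.

Broad underutilization rate ≈ 9.34%.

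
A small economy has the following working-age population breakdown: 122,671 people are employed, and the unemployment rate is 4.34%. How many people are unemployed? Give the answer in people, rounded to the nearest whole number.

About 5,565 are unemployed.

Let U be the number unemployed. The labor force is E + U, and U/(E+U) = 0.0434.
So U = 0.0434 × 122,671 / (1 − 0.0434) = 5323.92 / 0.9566 ≈ 5,565.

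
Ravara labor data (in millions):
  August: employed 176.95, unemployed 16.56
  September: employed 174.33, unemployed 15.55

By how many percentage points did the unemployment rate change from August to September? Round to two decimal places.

The unemployment rate changed by −0.37 percentage points.

August: labor force = 176.95 + 16.56 = 193.51; u = 16.56/193.51 = 8.56%.
September: labor force = 174.33 + 15.55 = 189.88; u = 15.55/189.88 = 8.19%.
Change = 8.19% − 8.56% = −0.37 pp.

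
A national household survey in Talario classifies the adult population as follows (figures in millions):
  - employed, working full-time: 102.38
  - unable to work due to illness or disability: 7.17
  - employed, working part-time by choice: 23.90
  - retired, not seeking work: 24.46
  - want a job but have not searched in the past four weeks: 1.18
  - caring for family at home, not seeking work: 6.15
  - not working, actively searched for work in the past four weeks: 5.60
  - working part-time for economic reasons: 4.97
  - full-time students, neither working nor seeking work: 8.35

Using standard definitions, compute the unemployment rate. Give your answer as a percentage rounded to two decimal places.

Unemployment rate ≈ 4.09%.

Employed = 102.38 + 23.90 + 4.97 = 131.25 million (anyone who worked, including part-time for economic reasons, counts as employed).
Unemployed = 5.60 million.
Labor force = 131.25 + 5.60 = 136.85 million.
Unemployment rate = 5.60 / 136.85 = 4.09%.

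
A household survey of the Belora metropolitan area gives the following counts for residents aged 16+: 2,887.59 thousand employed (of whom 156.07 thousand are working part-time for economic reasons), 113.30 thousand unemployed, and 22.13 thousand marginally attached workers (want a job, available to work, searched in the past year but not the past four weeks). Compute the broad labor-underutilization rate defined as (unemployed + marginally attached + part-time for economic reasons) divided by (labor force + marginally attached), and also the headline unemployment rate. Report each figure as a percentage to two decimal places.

Labor force = 2,887.59 + 113.30 = 3,000.89 thousand.
Numerator = 113.30 + 22.13 + 156.07 = 291.50 thousand.
Denominator = 3,000.89 + 22.13 = 3,023.02 thousand.
Broad rate = 291.50 / 3,023.02 = 9.64%.
Headline unemployment rate = 113.30 / 3,000.89 = 3.78%.

Broad underutilization rate ≈ 9.64%; headline unemployment rate ≈ 3.78%.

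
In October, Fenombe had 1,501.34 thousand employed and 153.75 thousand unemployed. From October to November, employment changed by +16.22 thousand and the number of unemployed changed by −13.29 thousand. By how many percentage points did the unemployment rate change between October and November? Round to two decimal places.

October: labor force = 1,501.34 + 153.75 = 1,655.09; u = 153.75/1,655.09 = 9.29%.
November: labor force = 1,517.56 + 140.46 = 1,658.02; u = 140.46/1,658.02 = 8.47%.
Change = 8.47% − 9.29% = −0.82 pp.

The unemployment rate changed by −0.82 percentage points.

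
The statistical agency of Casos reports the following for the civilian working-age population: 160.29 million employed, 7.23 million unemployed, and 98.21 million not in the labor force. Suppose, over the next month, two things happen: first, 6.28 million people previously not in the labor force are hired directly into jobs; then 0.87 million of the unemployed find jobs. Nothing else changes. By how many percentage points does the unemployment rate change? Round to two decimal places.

Initially, labor force = 160.29 + 7.23 = 167.52 million, so u = 7.23/167.52 = 4.32%.
After the first change, employed and labor force both rise by 6.28; unemployed unchanged → E = 166.57, U = 7.23, labor force = 173.80 million.
After the second change, unemployed falls and employed rises by 0.87; labor force unchanged → E = 167.44, U = 6.36, labor force = 173.80 million.
New unemployment rate = 6.36 / 173.80 = 3.66%.
Change = 3.66% − 4.32% = −0.66 percentage points.

The unemployment rate changes by −0.66 percentage points.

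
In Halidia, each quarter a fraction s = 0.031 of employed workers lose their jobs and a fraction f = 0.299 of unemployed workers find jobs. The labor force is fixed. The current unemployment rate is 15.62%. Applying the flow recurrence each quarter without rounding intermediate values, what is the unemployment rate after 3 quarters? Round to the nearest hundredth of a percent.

Unemployment rate after three quarters ≈ 11.27%.

With a fixed labor force, u_{t+1} = u_t + s·(1−u_t) − f·u_t = u_t·(1−s−f) + s.
Here 1−s−f = 0.670 and s = 0.031.
u_1 = 0.156200 × 0.670 + 0.031 = 0.135654.
u_2 = 0.135654 × 0.670 + 0.031 = 0.121888.
u_3 = 0.121888 × 0.670 + 0.031 = 0.112665.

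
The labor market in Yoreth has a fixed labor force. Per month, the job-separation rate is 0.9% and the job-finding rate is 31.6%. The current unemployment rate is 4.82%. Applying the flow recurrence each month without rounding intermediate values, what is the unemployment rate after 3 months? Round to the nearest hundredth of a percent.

Unemployment rate after three months ≈ 3.40%.

With a fixed labor force, u_{t+1} = u_t + s·(1−u_t) − f·u_t = u_t·(1−s−f) + s.
Here 1−s−f = 0.675 and s = 0.009.
u_1 = 0.048200 × 0.675 + 0.009 = 0.041535.
u_2 = 0.041535 × 0.675 + 0.009 = 0.037036.
u_3 = 0.037036 × 0.675 + 0.009 = 0.033999.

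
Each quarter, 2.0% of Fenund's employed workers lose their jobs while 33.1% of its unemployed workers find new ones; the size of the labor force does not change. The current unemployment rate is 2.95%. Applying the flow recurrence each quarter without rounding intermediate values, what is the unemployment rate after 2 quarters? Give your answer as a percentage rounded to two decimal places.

With a fixed labor force, u_{t+1} = u_t + s·(1−u_t) − f·u_t = u_t·(1−s−f) + s.
Here 1−s−f = 0.649 and s = 0.020.
u_1 = 0.029500 × 0.649 + 0.020 = 0.039145.
u_2 = 0.039145 × 0.649 + 0.020 = 0.045405.

Unemployment rate after two quarters ≈ 4.54%.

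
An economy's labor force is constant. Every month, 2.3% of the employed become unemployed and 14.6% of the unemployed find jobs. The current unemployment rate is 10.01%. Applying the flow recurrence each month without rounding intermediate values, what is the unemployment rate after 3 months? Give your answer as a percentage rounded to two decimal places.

Unemployment rate after three months ≈ 11.54%.

With a fixed labor force, u_{t+1} = u_t + s·(1−u_t) − f·u_t = u_t·(1−s−f) + s.
Here 1−s−f = 0.831 and s = 0.023.
u_1 = 0.100100 × 0.831 + 0.023 = 0.106183.
u_2 = 0.106183 × 0.831 + 0.023 = 0.111238.
u_3 = 0.111238 × 0.831 + 0.023 = 0.115439.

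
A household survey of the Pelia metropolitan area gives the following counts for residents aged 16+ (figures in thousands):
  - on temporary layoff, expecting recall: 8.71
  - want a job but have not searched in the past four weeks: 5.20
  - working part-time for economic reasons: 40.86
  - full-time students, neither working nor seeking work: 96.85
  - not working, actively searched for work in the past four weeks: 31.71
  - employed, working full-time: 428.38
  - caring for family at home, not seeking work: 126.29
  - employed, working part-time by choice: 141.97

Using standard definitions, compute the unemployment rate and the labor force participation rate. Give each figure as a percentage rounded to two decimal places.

Unemployment rate ≈ 6.20%; labor force participation rate ≈ 74.05%.

Employed = 40.86 + 428.38 + 141.97 = 611.21 thousand (anyone who worked, including part-time for economic reasons, counts as employed).
Unemployed = 8.71 + 31.71 = 40.42 thousand (jobless and actively searching, or on temporary layoff).
Labor force = 611.21 + 40.42 = 651.63 thousand.
Not in labor force = 5.20 + 96.85 + 126.29 = 228.34 thousand (those not working and not actively searching are outside the labor force — including those who want a job but have given up searching).
Civilian working-age population = 651.63 + 228.34 = 879.97 thousand.
Unemployment rate = 40.42 / 651.63 = 6.20%.
Labor force participation rate = 651.63 / 879.97 = 74.05%.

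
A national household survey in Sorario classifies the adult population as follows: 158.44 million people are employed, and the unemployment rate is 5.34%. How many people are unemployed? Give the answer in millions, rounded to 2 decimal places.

About 8.94 million are unemployed.

Let U be the number unemployed. The labor force is E + U, and U/(E+U) = 0.0534.
So U = 0.0534 × 158.44 / (1 − 0.0534) = 8.4607 / 0.9466 ≈ 8.94 million.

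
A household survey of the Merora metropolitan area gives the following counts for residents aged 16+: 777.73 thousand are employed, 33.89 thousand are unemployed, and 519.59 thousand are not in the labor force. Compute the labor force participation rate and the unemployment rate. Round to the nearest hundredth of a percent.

Labor force = employed + unemployed = 777.73 + 33.89 = 811.62 thousand.
Working-age population = 811.62 + 519.59 = 1,331.21 thousand.
Unemployment rate = 33.89 / 811.62 = 4.18%.
Labor force participation rate = 811.62 / 1,331.21 = 60.97%.

Labor force participation rate ≈ 60.97%; unemployment rate ≈ 4.18%.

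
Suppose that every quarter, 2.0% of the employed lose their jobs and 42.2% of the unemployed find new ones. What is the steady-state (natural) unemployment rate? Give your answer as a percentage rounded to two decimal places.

Steady-state unemployment rate ≈ 4.52%.

At steady state the flows balance: s·E = f·U, so U/(E+U) = s/(s+f).
u* = 2.0 / (2.0 + 42.2) = 2.0 / 44.20 = 4.52%.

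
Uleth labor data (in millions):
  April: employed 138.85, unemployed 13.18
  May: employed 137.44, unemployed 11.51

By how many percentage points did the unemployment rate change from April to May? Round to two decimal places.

April: labor force = 138.85 + 13.18 = 152.03; u = 13.18/152.03 = 8.67%.
May: labor force = 137.44 + 11.51 = 148.95; u = 11.51/148.95 = 7.73%.
Change = 7.73% − 8.67% = −0.94 pp.

The unemployment rate changed by −0.94 percentage points.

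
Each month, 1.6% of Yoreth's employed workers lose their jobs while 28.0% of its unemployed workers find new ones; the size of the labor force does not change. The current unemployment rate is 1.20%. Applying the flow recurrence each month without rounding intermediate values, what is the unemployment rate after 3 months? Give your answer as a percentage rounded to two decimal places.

Unemployment rate after three months ≈ 3.94%.

With a fixed labor force, u_{t+1} = u_t + s·(1−u_t) − f·u_t = u_t·(1−s−f) + s.
Here 1−s−f = 0.704 and s = 0.016.
u_1 = 0.012000 × 0.704 + 0.016 = 0.024448.
u_2 = 0.024448 × 0.704 + 0.016 = 0.033211.
u_3 = 0.033211 × 0.704 + 0.016 = 0.039381.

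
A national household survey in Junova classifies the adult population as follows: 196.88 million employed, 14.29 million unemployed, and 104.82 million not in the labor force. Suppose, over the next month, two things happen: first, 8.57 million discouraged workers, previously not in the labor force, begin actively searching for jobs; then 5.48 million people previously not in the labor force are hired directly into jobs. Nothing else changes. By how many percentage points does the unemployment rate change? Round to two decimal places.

Initially, labor force = 196.88 + 14.29 = 211.17 million, so u = 14.29/211.17 = 6.77%.
After the first change, unemployed and labor force both rise by 8.57 → E = 196.88, U = 22.86, labor force = 219.74 million.
After the second change, employed and labor force both rise by 5.48; unemployed unchanged → E = 202.36, U = 22.86, labor force = 225.22 million.
New unemployment rate = 22.86 / 225.22 = 10.15%.
Change = 10.15% − 6.77% = +3.38 percentage points.

The unemployment rate changes by +3.38 percentage points.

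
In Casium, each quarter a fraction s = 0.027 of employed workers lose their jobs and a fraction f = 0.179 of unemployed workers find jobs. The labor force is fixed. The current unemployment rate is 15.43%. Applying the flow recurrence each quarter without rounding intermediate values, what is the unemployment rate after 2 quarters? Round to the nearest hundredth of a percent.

With a fixed labor force, u_{t+1} = u_t + s·(1−u_t) − f·u_t = u_t·(1−s−f) + s.
Here 1−s−f = 0.794 and s = 0.027.
u_1 = 0.154300 × 0.794 + 0.027 = 0.149514.
u_2 = 0.149514 × 0.794 + 0.027 = 0.145714.

Unemployment rate after two quarters ≈ 14.57%.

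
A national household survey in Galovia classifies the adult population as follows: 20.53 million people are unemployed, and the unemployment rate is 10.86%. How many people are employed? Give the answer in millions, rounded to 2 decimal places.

About 168.51 million are employed.

Labor force = U / u = 20.53 / 0.1086 ≈ 189.04 million.
Employed = labor force − unemployed = 189.04 − 20.53 = 168.51 million.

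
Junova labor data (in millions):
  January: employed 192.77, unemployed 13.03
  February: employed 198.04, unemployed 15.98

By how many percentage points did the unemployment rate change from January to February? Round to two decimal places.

The unemployment rate changed by +1.14 percentage points.

January: labor force = 192.77 + 13.03 = 205.80; u = 13.03/205.80 = 6.33%.
February: labor force = 198.04 + 15.98 = 214.02; u = 15.98/214.02 = 7.47%.
Change = 7.47% − 6.33% = +1.14 pp.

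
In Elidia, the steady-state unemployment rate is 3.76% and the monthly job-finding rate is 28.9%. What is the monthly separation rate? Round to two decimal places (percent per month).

From u* = s/(s+f): s = u·f/(1−u).
s = 0.0376 × 28.9 / (1 − 0.0376) = 1.0866 / 0.9624 ≈ 1.13% per month.

Separation rate ≈ 1.13% per month.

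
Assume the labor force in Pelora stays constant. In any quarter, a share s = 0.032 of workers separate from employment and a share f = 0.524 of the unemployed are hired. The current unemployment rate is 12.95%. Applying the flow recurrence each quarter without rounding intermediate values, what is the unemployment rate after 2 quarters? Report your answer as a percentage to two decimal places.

Unemployment rate after two quarters ≈ 7.17%.

With a fixed labor force, u_{t+1} = u_t + s·(1−u_t) − f·u_t = u_t·(1−s−f) + s.
Here 1−s−f = 0.444 and s = 0.032.
u_1 = 0.129500 × 0.444 + 0.032 = 0.089498.
u_2 = 0.089498 × 0.444 + 0.032 = 0.071737.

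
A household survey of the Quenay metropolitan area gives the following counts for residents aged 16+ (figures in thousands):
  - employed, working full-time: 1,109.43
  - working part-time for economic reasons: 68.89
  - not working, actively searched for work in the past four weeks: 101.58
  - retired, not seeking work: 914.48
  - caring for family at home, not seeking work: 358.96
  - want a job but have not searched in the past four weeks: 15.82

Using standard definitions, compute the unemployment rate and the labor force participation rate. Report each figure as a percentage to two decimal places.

Employed = 1,109.43 + 68.89 = 1,178.32 thousand (anyone who worked, including part-time for economic reasons, counts as employed).
Unemployed = 101.58 thousand.
Labor force = 1,178.32 + 101.58 = 1,279.90 thousand.
Not in labor force = 914.48 + 358.96 + 15.82 = 1,289.26 thousand (those not working and not actively searching are outside the labor force — including those who want a job but have given up searching).
Civilian working-age population = 1,279.90 + 1,289.26 = 2,569.16 thousand.
Unemployment rate = 101.58 / 1,279.90 = 7.94%.
Labor force participation rate = 1,279.90 / 2,569.16 = 49.82%.

Unemployment rate ≈ 7.94%; labor force participation rate ≈ 49.82%.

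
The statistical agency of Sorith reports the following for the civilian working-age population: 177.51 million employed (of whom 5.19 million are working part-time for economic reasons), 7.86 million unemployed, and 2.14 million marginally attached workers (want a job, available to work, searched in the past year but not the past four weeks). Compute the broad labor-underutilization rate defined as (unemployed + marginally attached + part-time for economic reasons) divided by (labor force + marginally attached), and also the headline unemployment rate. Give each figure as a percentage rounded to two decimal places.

Broad underutilization rate ≈ 8.10%; headline unemployment rate ≈ 4.24%.

Labor force = 177.51 + 7.86 = 185.37 million.
Numerator = 7.86 + 2.14 + 5.19 = 15.19 million.
Denominator = 185.37 + 2.14 = 187.51 million.
Broad rate = 15.19 / 187.51 = 8.10%.
Headline unemployment rate = 7.86 / 185.37 = 4.24%.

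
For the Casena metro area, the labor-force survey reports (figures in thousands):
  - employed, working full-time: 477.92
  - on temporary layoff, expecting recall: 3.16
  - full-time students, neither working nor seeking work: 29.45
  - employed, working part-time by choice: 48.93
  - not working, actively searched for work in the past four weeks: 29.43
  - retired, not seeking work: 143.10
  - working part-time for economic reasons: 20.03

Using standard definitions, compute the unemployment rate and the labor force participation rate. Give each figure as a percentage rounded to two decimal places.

Employed = 477.92 + 48.93 + 20.03 = 546.88 thousand (anyone who worked, including part-time for economic reasons, counts as employed).
Unemployed = 3.16 + 29.43 = 32.59 thousand (jobless and actively searching, or on temporary layoff).
Labor force = 546.88 + 32.59 = 579.47 thousand.
Not in labor force = 29.45 + 143.10 = 172.55 thousand (those not working and not actively searching are outside the labor force).
Civilian working-age population = 579.47 + 172.55 = 752.02 thousand.
Unemployment rate = 32.59 / 579.47 = 5.62%.
Labor force participation rate = 579.47 / 752.02 = 77.06%.

Unemployment rate ≈ 5.62%; labor force participation rate ≈ 77.06%.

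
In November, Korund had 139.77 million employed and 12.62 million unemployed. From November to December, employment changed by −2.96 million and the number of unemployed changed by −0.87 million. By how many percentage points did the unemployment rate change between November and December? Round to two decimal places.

November: labor force = 139.77 + 12.62 = 152.39; u = 12.62/152.39 = 8.28%.
December: labor force = 136.81 + 11.75 = 148.56; u = 11.75/148.56 = 7.91%.
Change = 7.91% − 8.28% = −0.37 pp.

The unemployment rate changed by −0.37 percentage points.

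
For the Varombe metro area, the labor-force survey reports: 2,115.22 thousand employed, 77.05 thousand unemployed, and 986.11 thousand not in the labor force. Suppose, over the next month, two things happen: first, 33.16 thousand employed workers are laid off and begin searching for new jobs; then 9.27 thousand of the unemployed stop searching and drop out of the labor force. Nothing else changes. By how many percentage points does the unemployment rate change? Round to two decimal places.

Initially, labor force = 2,115.22 + 77.05 = 2,192.27 thousand, so u = 77.05/2,192.27 = 3.51%.
After the first change, employed falls and unemployed rises by 33.16; labor force unchanged → E = 2,082.06, U = 110.21, labor force = 2,192.27 thousand.
After the second change, unemployed and labor force both fall by 9.27 → E = 2,082.06, U = 100.94, labor force = 2,183.00 thousand.
New unemployment rate = 100.94 / 2,183.00 = 4.62%.
Change = 4.62% − 3.51% = +1.11 percentage points.

The unemployment rate changes by +1.11 percentage points.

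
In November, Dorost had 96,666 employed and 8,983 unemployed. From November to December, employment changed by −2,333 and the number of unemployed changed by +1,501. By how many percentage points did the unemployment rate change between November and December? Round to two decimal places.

The unemployment rate changed by +1.50 percentage points.

November: labor force = 96,666 + 8,983 = 105,649; u = 8,983/105,649 = 8.50%.
December: labor force = 94,333 + 10,484 = 104,817; u = 10,484/104,817 = 10.00%.
Change = 10.00% − 8.50% = +1.50 pp.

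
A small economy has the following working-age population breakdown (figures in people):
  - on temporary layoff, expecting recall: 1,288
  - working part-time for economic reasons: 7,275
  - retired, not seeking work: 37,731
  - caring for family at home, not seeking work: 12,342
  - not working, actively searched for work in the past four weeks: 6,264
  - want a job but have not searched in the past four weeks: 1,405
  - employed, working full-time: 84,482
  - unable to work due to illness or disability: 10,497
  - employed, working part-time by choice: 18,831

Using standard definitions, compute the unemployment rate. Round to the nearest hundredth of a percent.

Employed = 7,275 + 84,482 + 18,831 = 110,588 (anyone who worked, including part-time for economic reasons, counts as employed).
Unemployed = 1,288 + 6,264 = 7,552 (jobless and actively searching, or on temporary layoff).
Labor force = 110,588 + 7,552 = 118,140.
Unemployment rate = 7,552 / 118,140 = 6.39%.

Unemployment rate ≈ 6.39%.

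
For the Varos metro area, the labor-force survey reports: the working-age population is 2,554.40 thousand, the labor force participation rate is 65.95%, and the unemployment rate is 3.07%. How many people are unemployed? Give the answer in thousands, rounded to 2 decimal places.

About 51.72 thousand are unemployed.

Labor force = 0.6595 × 2,554.40 = 1,684.63 thousand.
Unemployed = 0.0307 × 1,684.63 ≈ 51.72 thousand.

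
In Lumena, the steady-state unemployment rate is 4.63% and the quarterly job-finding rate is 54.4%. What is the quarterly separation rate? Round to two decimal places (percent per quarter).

Separation rate ≈ 2.64% per quarter.

From u* = s/(s+f): s = u·f/(1−u).
s = 0.0463 × 54.4 / (1 − 0.0463) = 2.5187 / 0.9537 ≈ 2.64% per quarter.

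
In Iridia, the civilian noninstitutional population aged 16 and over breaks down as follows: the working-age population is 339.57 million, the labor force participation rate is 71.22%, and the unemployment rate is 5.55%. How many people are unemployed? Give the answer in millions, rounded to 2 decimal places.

About 13.42 million are unemployed.

Labor force = 0.7122 × 339.57 = 241.84 million.
Unemployed = 0.0555 × 241.84 ≈ 13.42 million.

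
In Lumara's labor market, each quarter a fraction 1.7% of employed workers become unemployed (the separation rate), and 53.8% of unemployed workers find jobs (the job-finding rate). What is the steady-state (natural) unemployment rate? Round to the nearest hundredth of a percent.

At steady state the flows balance: s·E = f·U, so U/(E+U) = s/(s+f).
u* = 1.7 / (1.7 + 53.8) = 1.7 / 55.50 = 3.06%.

Steady-state unemployment rate ≈ 3.06%.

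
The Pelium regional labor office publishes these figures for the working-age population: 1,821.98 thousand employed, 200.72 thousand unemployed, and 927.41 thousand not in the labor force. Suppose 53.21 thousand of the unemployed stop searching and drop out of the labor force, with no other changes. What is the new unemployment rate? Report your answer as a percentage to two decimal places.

Initially, labor force = 1,821.98 + 200.72 = 2,022.70 thousand, so u = 200.72/2,022.70 = 9.92%.
After the change, unemployed and labor force both fall by 53.21 → E = 1,821.98, U = 147.51, labor force = 1,969.49 thousand.
New unemployment rate = 147.51 / 1,969.49 = 7.49%.

New unemployment rate ≈ 7.49%.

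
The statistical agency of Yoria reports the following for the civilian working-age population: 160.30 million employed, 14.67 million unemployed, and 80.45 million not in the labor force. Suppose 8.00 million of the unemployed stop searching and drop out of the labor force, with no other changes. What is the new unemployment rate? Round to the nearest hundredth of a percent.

Initially, labor force = 160.30 + 14.67 = 174.97 million, so u = 14.67/174.97 = 8.38%.
After the change, unemployed and labor force both fall by 8.00 → E = 160.30, U = 6.67, labor force = 166.97 million.
New unemployment rate = 6.67 / 166.97 = 3.99%.

New unemployment rate ≈ 3.99%.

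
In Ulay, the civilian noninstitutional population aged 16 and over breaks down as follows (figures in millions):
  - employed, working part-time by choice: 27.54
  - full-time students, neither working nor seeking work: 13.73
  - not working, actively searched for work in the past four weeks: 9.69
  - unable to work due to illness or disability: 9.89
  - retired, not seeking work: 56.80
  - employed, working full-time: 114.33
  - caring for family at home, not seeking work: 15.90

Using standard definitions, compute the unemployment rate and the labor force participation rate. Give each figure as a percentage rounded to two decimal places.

Unemployment rate ≈ 6.39%; labor force participation rate ≈ 61.14%.

Employed = 27.54 + 114.33 = 141.87 million.
Unemployed = 9.69 million.
Labor force = 141.87 + 9.69 = 151.56 million.
Not in labor force = 13.73 + 9.89 + 56.80 + 15.90 = 96.32 million (those not working and not actively searching are outside the labor force).
Civilian working-age population = 151.56 + 96.32 = 247.88 million.
Unemployment rate = 9.69 / 151.56 = 6.39%.
Labor force participation rate = 151.56 / 247.88 = 61.14%.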